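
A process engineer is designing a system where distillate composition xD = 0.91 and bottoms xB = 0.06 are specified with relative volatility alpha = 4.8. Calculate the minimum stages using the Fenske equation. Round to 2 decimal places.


N_min = ln((xD*(1-xB))/(xB*(1-xD))) / ln(alpha)
Numerator inside ln: 0.8554 / 0.0054 = 158.407407
ln(158.407407) = 5.06517
ln(alpha) = ln(4.8) = 1.568616
N_min = 5.06517 / 1.568616 = 3.23


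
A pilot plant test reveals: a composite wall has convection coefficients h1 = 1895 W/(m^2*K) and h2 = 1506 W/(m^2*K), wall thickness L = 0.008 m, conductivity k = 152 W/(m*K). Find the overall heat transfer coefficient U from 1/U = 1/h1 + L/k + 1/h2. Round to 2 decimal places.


1/U = 1/h1 + L/k + 1/h2
1/U = 1/1895 + 0.008/152 + 1/1506
1/U = 0.0005277045 + 5.26316e-05 + 0.0006640106
1/U = 0.0012443467
U = 803.63 W/(m^2*K)


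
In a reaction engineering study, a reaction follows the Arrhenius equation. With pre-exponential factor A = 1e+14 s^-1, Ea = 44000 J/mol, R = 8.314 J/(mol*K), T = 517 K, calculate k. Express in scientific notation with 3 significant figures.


k = A * exp(-Ea/(R*T))
k = 1e+14 * exp(-44000 / (8.314 * 517))
k = 1e+14 * exp(-10.236515)
k = 3.58e+09


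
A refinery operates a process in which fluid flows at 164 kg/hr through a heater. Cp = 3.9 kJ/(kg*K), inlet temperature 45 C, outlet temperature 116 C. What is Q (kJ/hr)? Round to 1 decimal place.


Q = m_dot * Cp * (T2 - T1)
Q = 164 * 3.9 * (116 - 45)
Q = 164 * 3.9 * 71
Q = 45411.6 kJ/hr


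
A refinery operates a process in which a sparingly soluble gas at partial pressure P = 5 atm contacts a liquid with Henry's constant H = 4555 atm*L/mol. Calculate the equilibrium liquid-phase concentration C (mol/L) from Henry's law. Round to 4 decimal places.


C = P / H
C = 5 / 4555
C = 0.0011 mol/L


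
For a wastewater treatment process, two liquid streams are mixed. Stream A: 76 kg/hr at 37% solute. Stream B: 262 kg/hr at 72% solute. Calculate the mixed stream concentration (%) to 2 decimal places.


Mass balance on solute: F1*x1 + F2*x2 = F3*x3
F3 = F1 + F2 = 76 + 262 = 338 kg/hr
x3 = (F1*x1 + F2*x2)/F3
x3 = (76*0.37 + 262*0.72) / 338
x3 = 64.13%


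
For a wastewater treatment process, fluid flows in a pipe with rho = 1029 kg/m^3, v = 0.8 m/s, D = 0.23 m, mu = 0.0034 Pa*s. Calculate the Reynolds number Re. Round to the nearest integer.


Re = rho * v * D / mu
Re = 1029 * 0.8 * 0.23 / 0.0034
Re = 189.336 / 0.0034
Re = 55687


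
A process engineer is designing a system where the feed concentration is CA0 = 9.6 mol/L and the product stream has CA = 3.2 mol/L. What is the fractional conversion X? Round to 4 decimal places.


X = (CA0 - CA) / CA0
X = (9.6 - 3.2) / 9.6
X = 6.4 / 9.6
X = 0.6667


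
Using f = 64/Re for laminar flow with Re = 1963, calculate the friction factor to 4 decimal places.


f = 64 / Re
f = 64 / 1963
f = 0.0326


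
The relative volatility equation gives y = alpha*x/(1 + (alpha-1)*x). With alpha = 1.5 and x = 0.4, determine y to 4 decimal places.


y = alpha*x / (1 + (alpha-1)*x)
y = 1.5*0.4 / (1 + (1.5-1)*0.4)
y = 0.6 / (1 + 0.2)
y = 0.6 / 1.2
y = 0.5000


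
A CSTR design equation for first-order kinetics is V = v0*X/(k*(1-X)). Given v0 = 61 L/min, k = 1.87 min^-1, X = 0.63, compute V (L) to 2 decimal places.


V = v0 * X / (k * (1 - X))
V = 61 * 0.63 / (1.87 * (1 - 0.63))
V = 38.43 / (1.87 * 0.37)
V = 38.43 / 0.6919
V = 55.54 L


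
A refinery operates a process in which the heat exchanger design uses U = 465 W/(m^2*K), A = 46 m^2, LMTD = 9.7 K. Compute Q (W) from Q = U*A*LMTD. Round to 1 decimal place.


Q = U * A * LMTD
Q = 465 * 46 * 9.7
Q = 207483.0 W


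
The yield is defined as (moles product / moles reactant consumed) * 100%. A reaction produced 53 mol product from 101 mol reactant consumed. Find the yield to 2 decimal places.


Yield = (moles product / moles consumed) * 100%
Yield = (53 / 101) * 100
Yield = 0.5248 * 100
Yield = 52.48%


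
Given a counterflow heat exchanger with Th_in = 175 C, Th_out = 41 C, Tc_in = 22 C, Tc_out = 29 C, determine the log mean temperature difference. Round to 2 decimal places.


dT1 = Th_in - Tc_out = 175 - 29 = 146
dT2 = Th_out - Tc_in = 41 - 22 = 19
LMTD = (dT1 - dT2) / ln(dT1/dT2)
LMTD = (146 - 19) / ln(146/19)
LMTD = 62.28 K


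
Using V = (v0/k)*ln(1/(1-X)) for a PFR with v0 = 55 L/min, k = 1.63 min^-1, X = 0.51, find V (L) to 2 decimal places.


V = (v0/k) * ln(1/(1-X))
V = (55/1.63) * ln(1/(1-0.51))
V = 33.742331 * ln(2.040816)
V = 33.742331 * 0.71335
V = 24.07 L


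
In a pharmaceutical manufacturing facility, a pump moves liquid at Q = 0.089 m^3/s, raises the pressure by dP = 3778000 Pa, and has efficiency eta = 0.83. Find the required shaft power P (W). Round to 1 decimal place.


P = Q * dP / eta
P = 0.089 * 3778000 / 0.83
P = 336242.0 / 0.83
P = 405110.8 W


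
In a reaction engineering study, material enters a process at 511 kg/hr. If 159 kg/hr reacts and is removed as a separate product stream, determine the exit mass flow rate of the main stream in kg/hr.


Steady-state mass balance on the main outlet: F_out = F_in - F_removed
F_out = 511 - 159
F_out = 352 kg/hr


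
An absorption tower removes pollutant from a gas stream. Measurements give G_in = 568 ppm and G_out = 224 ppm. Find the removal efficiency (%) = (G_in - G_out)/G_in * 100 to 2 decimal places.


Efficiency = (G_in - G_out) / G_in * 100%
Efficiency = (568 - 224) / 568 * 100
Efficiency = 344 / 568 * 100
Efficiency = 60.56%


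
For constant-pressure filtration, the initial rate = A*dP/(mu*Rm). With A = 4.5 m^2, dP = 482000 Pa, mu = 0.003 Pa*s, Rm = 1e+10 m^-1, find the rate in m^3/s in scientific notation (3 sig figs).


rate = A * dP / (mu * Rm)
rate = 4.5 * 482000 / (0.003 * 1e+10)
rate = 2169000.0 / 3.000e+07
rate = 7.23e-02 m^3/s


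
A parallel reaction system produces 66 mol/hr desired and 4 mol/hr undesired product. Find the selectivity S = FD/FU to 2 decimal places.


S = desired product rate / undesired product rate
S = 66 / 4
S = 16.50


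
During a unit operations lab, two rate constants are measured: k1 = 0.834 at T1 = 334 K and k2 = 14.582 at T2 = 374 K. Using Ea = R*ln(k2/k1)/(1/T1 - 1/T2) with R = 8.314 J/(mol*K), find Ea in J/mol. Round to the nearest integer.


Ea = R * ln(k2/k1) / (1/T1 - 1/T2)
ln(k2/k1) = ln(14.582/0.834) = 2.8613098
1/T1 - 1/T2 = 1/334 - 1/374 = 0.000320215185
Ea = 8.314 * 2.8613098 / 0.000320215185
Ea = 74290 J/mol


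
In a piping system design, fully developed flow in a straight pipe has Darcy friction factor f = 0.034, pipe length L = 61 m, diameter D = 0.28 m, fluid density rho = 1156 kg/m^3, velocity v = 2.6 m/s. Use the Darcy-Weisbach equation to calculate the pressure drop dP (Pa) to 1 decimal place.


dP = f * (L/D) * (rho*v^2/2)
dP = 0.034 * (61/0.28) * (1156*2.6^2/2)
L/D = 217.85714286
rho*v^2/2 = 1156*6.76/2 = 3907.28
dP = 0.034 * 217.85714286 * 3907.28
dP = 28941.8 Pa


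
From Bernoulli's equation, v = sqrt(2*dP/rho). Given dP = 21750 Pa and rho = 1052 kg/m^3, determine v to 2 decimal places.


v = sqrt(2*dP/rho)
v = sqrt(2*21750/1052)
v = sqrt(41.34981)
v = 6.43 m/s


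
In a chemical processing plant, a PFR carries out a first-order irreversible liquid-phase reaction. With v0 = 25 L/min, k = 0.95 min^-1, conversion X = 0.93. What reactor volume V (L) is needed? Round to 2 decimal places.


V = (v0/k) * ln(1/(1-X))
V = (25/0.95) * ln(1/(1-0.93))
V = 26.315789 * ln(14.285714)
V = 26.315789 * 2.65926
V = 69.98 L


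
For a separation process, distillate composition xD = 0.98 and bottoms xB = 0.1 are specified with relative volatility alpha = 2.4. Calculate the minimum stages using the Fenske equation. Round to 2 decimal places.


N_min = ln((xD*(1-xB))/(xB*(1-xD))) / ln(alpha)
Numerator inside ln: 0.882 / 0.002 = 441.0
ln(441.0) = 6.089045
ln(alpha) = ln(2.4) = 0.875469
N_min = 6.089045 / 0.875469 = 6.96


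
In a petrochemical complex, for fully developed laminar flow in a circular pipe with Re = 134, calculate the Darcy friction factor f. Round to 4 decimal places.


f = 64 / Re
f = 64 / 134
f = 0.4776


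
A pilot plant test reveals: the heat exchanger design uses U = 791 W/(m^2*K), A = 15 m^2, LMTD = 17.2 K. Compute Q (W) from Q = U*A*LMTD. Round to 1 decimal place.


Q = U * A * LMTD
Q = 791 * 15 * 17.2
Q = 204078.0 W


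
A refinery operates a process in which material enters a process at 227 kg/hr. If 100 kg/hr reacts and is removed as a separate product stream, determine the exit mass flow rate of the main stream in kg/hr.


Steady-state mass balance on the main outlet: F_out = F_in - F_removed
F_out = 227 - 100
F_out = 127 kg/hr


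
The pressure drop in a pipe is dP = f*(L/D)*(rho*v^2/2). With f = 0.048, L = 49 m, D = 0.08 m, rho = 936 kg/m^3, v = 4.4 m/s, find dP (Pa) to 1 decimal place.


dP = f * (L/D) * (rho*v^2/2)
dP = 0.048 * (49/0.08) * (936*4.4^2/2)
L/D = 612.5
rho*v^2/2 = 936*19.36/2 = 9060.48
dP = 0.048 * 612.5 * 9060.48
dP = 266378.1 Pa


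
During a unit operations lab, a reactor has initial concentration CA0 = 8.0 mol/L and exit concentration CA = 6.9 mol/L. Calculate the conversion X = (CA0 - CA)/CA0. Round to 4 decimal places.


X = (CA0 - CA) / CA0
X = (8.0 - 6.9) / 8.0
X = 1.1 / 8.0
X = 0.1375


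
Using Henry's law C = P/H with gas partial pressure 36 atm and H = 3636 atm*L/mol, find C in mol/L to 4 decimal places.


C = P / H
C = 36 / 3636
C = 0.0099 mol/L


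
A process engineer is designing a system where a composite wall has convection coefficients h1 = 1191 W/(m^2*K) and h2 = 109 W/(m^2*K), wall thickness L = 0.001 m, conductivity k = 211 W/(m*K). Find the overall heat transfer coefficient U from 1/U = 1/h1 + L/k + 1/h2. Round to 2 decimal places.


1/U = 1/h1 + L/k + 1/h2
1/U = 1/1191 + 0.001/211 + 1/109
1/U = 0.0008396306 + 4.7393e-06 + 0.0091743119
1/U = 0.0100186818
U = 99.81 W/(m^2*K)


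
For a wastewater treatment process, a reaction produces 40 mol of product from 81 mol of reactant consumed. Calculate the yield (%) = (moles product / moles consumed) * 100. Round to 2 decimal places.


Yield = (moles product / moles consumed) * 100%
Yield = (40 / 81) * 100
Yield = 0.4938 * 100
Yield = 49.38%


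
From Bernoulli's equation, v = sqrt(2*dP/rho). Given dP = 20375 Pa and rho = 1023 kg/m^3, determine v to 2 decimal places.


v = sqrt(2*dP/rho)
v = sqrt(2*20375/1023)
v = sqrt(39.833822)
v = 6.31 m/s


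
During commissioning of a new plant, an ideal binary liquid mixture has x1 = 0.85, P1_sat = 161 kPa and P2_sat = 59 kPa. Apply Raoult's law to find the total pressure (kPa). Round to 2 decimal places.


P = x1*P1_sat + x2*P2_sat
x2 = 1 - x1 = 1 - 0.85 = 0.15
P = 0.85*161 + 0.15*59
P = 136.85 + 8.85
P = 145.70 kPa


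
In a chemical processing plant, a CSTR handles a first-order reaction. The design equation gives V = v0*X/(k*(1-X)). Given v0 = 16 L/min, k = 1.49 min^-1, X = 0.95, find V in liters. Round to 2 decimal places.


V = v0 * X / (k * (1 - X))
V = 16 * 0.95 / (1.49 * (1 - 0.95))
V = 15.2 / (1.49 * 0.05)
V = 15.2 / 0.0745
V = 204.03 L


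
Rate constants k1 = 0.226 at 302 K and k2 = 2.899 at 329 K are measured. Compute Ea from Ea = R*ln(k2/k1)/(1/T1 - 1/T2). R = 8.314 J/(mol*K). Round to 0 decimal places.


Ea = R * ln(k2/k1) / (1/T1 - 1/T2)
ln(k2/k1) = ln(2.899/0.226) = 2.5515861
1/T1 - 1/T2 = 1/302 - 1/329 = 0.0002717446
Ea = 8.314 * 2.5515861 / 0.0002717446
Ea = 78066 J/mol


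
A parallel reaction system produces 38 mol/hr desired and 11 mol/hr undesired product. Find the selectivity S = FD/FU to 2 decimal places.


S = desired product rate / undesired product rate
S = 38 / 11
S = 3.45


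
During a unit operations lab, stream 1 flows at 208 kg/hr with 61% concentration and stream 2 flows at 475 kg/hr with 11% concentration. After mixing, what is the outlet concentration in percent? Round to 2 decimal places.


Mass balance on solute: F1*x1 + F2*x2 = F3*x3
F3 = F1 + F2 = 208 + 475 = 683 kg/hr
x3 = (F1*x1 + F2*x2)/F3
x3 = (208*0.61 + 475*0.11) / 683
x3 = 26.23%


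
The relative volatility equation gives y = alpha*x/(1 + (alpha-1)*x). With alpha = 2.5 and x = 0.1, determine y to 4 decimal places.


y = alpha*x / (1 + (alpha-1)*x)
y = 2.5*0.1 / (1 + (2.5-1)*0.1)
y = 0.25 / (1 + 0.15)
y = 0.25 / 1.15
y = 0.2174


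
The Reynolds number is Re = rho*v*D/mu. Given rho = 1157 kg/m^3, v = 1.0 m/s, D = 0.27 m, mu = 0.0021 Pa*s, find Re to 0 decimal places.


Re = rho * v * D / mu
Re = 1157 * 1.0 * 0.27 / 0.0021
Re = 312.39 / 0.0021
Re = 148757


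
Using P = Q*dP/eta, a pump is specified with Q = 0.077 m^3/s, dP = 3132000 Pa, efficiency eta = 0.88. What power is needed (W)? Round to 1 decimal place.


P = Q * dP / eta
P = 0.077 * 3132000 / 0.88
P = 241164.0 / 0.88
P = 274050.0 W


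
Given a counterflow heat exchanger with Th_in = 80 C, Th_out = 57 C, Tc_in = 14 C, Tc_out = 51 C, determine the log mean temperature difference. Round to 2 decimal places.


dT1 = Th_in - Tc_out = 80 - 51 = 29
dT2 = Th_out - Tc_in = 57 - 14 = 43
LMTD = (dT1 - dT2) / ln(dT1/dT2)
LMTD = (29 - 43) / ln(29/43)
LMTD = 35.54 K


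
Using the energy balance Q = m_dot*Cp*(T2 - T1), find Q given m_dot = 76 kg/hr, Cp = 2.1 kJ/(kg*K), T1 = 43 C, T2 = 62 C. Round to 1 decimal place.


Q = m_dot * Cp * (T2 - T1)
Q = 76 * 2.1 * (62 - 43)
Q = 76 * 2.1 * 19
Q = 3032.4 kJ/hr


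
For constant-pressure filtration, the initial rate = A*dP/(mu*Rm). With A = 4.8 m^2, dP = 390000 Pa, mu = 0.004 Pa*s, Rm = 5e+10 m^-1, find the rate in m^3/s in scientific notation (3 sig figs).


rate = A * dP / (mu * Rm)
rate = 4.8 * 390000 / (0.004 * 5e+10)
rate = 1872000.0 / 2.000e+08
rate = 9.36e-03 m^3/s


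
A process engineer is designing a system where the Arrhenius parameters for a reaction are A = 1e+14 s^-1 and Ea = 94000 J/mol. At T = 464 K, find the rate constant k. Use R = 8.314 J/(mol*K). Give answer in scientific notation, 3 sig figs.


k = A * exp(-Ea/(R*T))
k = 1e+14 * exp(-94000 / (8.314 * 464))
k = 1e+14 * exp(-24.366876)
k = 2.62e+03


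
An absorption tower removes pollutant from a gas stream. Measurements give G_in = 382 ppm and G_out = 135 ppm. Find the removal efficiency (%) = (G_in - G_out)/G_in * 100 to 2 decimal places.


Efficiency = (G_in - G_out) / G_in * 100%
Efficiency = (382 - 135) / 382 * 100
Efficiency = 247 / 382 * 100
Efficiency = 64.66%


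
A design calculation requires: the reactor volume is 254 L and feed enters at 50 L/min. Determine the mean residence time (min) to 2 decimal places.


tau = V / v0
tau = 254 / 50
tau = 5.08 min


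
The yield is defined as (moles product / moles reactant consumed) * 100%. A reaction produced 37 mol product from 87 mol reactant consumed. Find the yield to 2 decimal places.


Yield = (moles product / moles consumed) * 100%
Yield = (37 / 87) * 100
Yield = 0.4253 * 100
Yield = 42.53%


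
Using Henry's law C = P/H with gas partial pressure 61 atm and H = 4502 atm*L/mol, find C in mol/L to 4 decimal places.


C = P / H
C = 61 / 4502
C = 0.0135 mol/L


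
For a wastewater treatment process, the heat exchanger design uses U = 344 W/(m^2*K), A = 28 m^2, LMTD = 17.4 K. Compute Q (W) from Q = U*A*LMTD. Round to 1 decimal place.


Q = U * A * LMTD
Q = 344 * 28 * 17.4
Q = 167596.8 W


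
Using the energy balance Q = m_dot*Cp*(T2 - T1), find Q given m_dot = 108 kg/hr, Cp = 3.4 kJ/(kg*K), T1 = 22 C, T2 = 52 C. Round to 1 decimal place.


Q = m_dot * Cp * (T2 - T1)
Q = 108 * 3.4 * (52 - 22)
Q = 108 * 3.4 * 30
Q = 11016.0 kJ/hr


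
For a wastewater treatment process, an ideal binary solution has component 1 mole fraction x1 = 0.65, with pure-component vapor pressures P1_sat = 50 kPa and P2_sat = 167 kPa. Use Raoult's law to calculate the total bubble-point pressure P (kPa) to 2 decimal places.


P = x1*P1_sat + x2*P2_sat
x2 = 1 - x1 = 1 - 0.65 = 0.35
P = 0.65*50 + 0.35*167
P = 32.5 + 58.45
P = 90.95 kPa


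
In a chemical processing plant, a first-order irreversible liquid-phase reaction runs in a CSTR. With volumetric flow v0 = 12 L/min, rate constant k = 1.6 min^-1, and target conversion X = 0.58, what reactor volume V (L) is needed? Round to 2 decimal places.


V = v0 * X / (k * (1 - X))
V = 12 * 0.58 / (1.6 * (1 - 0.58))
V = 6.96 / (1.6 * 0.42)
V = 6.96 / 0.672
V = 10.36 L


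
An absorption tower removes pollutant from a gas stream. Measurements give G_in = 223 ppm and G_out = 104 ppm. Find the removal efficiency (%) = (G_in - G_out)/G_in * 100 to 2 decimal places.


Efficiency = (G_in - G_out) / G_in * 100%
Efficiency = (223 - 104) / 223 * 100
Efficiency = 119 / 223 * 100
Efficiency = 53.36%


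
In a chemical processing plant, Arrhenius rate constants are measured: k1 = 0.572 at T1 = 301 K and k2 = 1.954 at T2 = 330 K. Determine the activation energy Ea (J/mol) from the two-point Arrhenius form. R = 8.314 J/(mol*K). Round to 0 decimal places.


Ea = R * ln(k2/k1) / (1/T1 - 1/T2)
ln(k2/k1) = ln(1.954/0.572) = 1.2284948
1/T1 - 1/T2 = 1/301 - 1/330 = 0.000291956106
Ea = 8.314 * 1.2284948 / 0.000291956106
Ea = 34984 J/mol


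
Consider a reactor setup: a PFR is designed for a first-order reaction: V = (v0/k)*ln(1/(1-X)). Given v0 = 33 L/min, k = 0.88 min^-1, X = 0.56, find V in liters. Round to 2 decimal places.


V = (v0/k) * ln(1/(1-X))
V = (33/0.88) * ln(1/(1-0.56))
V = 37.5 * ln(2.272727)
V = 37.5 * 0.82098
V = 30.79 L


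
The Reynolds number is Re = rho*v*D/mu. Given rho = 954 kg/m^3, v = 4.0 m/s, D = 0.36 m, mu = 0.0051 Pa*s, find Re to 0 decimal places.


Re = rho * v * D / mu
Re = 954 * 4.0 * 0.36 / 0.0051
Re = 1373.76 / 0.0051
Re = 269365


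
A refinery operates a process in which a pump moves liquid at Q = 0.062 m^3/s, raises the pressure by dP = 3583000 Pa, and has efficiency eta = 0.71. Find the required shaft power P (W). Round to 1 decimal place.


P = Q * dP / eta
P = 0.062 * 3583000 / 0.71
P = 222146.0 / 0.71
P = 312881.7 W


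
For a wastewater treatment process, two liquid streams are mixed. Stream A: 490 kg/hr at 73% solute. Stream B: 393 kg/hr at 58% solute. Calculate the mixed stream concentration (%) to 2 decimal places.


Mass balance on solute: F1*x1 + F2*x2 = F3*x3
F3 = F1 + F2 = 490 + 393 = 883 kg/hr
x3 = (F1*x1 + F2*x2)/F3
x3 = (490*0.73 + 393*0.58) / 883
x3 = 66.32%


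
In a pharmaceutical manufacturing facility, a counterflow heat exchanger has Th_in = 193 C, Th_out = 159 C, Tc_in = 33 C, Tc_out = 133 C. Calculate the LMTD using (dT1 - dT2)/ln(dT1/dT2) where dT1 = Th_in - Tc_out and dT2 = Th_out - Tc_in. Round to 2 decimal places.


dT1 = Th_in - Tc_out = 193 - 133 = 60
dT2 = Th_out - Tc_in = 159 - 33 = 126
LMTD = (dT1 - dT2) / ln(dT1/dT2)
LMTD = (60 - 126) / ln(60/126)
LMTD = 88.96 K


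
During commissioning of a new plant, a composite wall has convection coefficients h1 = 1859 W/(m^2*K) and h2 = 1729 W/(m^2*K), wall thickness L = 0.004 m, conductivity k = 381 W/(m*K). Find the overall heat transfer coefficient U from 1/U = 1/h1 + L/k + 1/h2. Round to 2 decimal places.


1/U = 1/h1 + L/k + 1/h2
1/U = 1/1859 + 0.004/381 + 1/1729
1/U = 0.0005379236 + 1.04987e-05 + 0.000578369
1/U = 0.0011267913
U = 887.48 W/(m^2*K)


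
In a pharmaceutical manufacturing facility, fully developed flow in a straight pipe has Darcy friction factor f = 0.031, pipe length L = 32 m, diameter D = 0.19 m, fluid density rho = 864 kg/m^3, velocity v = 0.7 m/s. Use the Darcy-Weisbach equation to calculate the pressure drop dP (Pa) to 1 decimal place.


dP = f * (L/D) * (rho*v^2/2)
dP = 0.031 * (32/0.19) * (864*0.7^2/2)
L/D = 168.42105263
rho*v^2/2 = 864*0.49/2 = 211.68
dP = 0.031 * 168.42105263 * 211.68
dP = 1105.2 Pa


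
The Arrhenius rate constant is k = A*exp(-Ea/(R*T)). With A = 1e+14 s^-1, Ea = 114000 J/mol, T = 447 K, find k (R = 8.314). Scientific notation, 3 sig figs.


k = A * exp(-Ea/(R*T))
k = 1e+14 * exp(-114000 / (8.314 * 447))
k = 1e+14 * exp(-30.675193)
k = 4.76e+00


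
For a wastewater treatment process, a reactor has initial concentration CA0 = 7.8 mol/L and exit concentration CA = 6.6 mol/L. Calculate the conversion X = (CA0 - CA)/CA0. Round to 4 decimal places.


X = (CA0 - CA) / CA0
X = (7.8 - 6.6) / 7.8
X = 1.2 / 7.8
X = 0.1538


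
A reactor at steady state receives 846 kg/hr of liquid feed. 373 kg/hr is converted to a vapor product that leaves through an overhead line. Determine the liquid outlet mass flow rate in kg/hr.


Steady-state mass balance on the main outlet: F_out = F_in - F_removed
F_out = 846 - 373
F_out = 473 kg/hr


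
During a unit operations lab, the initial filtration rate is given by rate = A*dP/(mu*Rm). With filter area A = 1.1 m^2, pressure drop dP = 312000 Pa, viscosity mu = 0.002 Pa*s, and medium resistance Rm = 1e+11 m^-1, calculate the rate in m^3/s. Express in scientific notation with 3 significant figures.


rate = A * dP / (mu * Rm)
rate = 1.1 * 312000 / (0.002 * 1e+11)
rate = 343200.0 / 2.000e+08
rate = 1.72e-03 m^3/s


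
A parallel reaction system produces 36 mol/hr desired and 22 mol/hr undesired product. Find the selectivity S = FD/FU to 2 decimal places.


S = desired product rate / undesired product rate
S = 36 / 22
S = 1.64


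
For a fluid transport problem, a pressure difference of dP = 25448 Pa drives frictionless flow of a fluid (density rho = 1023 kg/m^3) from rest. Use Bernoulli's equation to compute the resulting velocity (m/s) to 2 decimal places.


v = sqrt(2*dP/rho)
v = sqrt(2*25448/1023)
v = sqrt(49.751711)
v = 7.05 m/s


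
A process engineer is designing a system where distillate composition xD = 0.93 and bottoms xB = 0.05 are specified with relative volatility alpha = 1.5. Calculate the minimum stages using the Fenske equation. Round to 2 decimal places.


N_min = ln((xD*(1-xB))/(xB*(1-xD))) / ln(alpha)
Numerator inside ln: 0.8835 / 0.0035 = 252.428571
ln(252.428571) = 5.531128
ln(alpha) = ln(1.5) = 0.405465
N_min = 5.531128 / 0.405465 = 13.64


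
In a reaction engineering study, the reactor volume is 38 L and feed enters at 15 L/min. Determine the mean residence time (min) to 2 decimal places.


tau = V / v0
tau = 38 / 15
tau = 2.53 min


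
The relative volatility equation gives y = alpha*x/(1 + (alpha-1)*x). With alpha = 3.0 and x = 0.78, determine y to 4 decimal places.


y = alpha*x / (1 + (alpha-1)*x)
y = 3.0*0.78 / (1 + (3.0-1)*0.78)
y = 2.34 / (1 + 1.56)
y = 2.34 / 2.56
y = 0.9141


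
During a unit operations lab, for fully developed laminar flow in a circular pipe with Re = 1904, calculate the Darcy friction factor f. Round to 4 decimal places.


f = 64 / Re
f = 64 / 1904
f = 0.0336


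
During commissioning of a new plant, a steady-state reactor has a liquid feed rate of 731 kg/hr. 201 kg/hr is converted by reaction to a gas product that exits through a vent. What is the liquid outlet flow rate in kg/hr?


Steady-state mass balance on the main outlet: F_out = F_in - F_removed
F_out = 731 - 201
F_out = 530 kg/hr


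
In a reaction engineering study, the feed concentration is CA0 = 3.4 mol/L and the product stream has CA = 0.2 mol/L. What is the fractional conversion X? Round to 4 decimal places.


X = (CA0 - CA) / CA0
X = (3.4 - 0.2) / 3.4
X = 3.2 / 3.4
X = 0.9412


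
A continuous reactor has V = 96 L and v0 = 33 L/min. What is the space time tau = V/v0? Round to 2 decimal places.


tau = V / v0
tau = 96 / 33
tau = 2.91 min


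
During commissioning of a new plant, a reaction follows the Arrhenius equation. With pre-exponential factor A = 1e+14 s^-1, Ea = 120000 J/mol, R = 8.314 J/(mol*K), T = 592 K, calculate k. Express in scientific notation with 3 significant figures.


k = A * exp(-Ea/(R*T))
k = 1e+14 * exp(-120000 / (8.314 * 592))
k = 1e+14 * exp(-24.380888)
k = 2.58e+03


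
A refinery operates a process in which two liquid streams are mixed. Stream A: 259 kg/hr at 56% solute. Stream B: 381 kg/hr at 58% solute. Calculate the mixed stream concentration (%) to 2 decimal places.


Mass balance on solute: F1*x1 + F2*x2 = F3*x3
F3 = F1 + F2 = 259 + 381 = 640 kg/hr
x3 = (F1*x1 + F2*x2)/F3
x3 = (259*0.56 + 381*0.58) / 640
x3 = 57.19%


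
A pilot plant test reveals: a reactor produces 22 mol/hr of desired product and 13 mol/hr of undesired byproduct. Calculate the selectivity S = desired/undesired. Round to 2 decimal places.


S = desired product rate / undesired product rate
S = 22 / 13
S = 1.69


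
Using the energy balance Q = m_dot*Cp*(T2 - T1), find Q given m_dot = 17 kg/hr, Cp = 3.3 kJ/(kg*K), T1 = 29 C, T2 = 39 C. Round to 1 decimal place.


Q = m_dot * Cp * (T2 - T1)
Q = 17 * 3.3 * (39 - 29)
Q = 17 * 3.3 * 10
Q = 561.0 kJ/hr


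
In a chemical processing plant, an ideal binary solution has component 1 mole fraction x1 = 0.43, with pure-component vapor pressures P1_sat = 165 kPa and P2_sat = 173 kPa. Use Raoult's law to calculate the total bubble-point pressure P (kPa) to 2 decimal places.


P = x1*P1_sat + x2*P2_sat
x2 = 1 - x1 = 1 - 0.43 = 0.57
P = 0.43*165 + 0.57*173
P = 70.95 + 98.61
P = 169.56 kPa


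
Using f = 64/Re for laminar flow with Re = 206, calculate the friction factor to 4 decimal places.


f = 64 / Re
f = 64 / 206
f = 0.3107


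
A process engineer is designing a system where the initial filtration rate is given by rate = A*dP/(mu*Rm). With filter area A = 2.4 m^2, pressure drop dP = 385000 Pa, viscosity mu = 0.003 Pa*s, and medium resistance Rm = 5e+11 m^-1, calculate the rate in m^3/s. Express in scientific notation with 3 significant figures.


rate = A * dP / (mu * Rm)
rate = 2.4 * 385000 / (0.003 * 5e+11)
rate = 924000.0 / 1.500e+09
rate = 6.16e-04 m^3/s


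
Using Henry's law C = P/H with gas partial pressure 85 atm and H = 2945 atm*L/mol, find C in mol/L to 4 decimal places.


C = P / H
C = 85 / 2945
C = 0.0289 mol/L


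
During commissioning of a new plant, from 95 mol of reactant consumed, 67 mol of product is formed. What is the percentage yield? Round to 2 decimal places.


Yield = (moles product / moles consumed) * 100%
Yield = (67 / 95) * 100
Yield = 0.7053 * 100
Yield = 70.53%


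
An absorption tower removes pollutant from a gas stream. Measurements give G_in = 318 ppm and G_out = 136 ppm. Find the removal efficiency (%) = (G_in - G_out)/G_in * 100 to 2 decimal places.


Efficiency = (G_in - G_out) / G_in * 100%
Efficiency = (318 - 136) / 318 * 100
Efficiency = 182 / 318 * 100
Efficiency = 57.23%


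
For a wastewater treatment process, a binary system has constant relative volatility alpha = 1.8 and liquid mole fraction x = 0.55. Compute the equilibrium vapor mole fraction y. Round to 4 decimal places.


y = alpha*x / (1 + (alpha-1)*x)
y = 1.8*0.55 / (1 + (1.8-1)*0.55)
y = 0.99 / (1 + 0.44)
y = 0.99 / 1.44
y = 0.6875


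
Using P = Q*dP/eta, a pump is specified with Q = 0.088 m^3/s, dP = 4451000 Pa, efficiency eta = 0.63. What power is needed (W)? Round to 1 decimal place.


P = Q * dP / eta
P = 0.088 * 4451000 / 0.63
P = 391688.0 / 0.63
P = 621727.0 W


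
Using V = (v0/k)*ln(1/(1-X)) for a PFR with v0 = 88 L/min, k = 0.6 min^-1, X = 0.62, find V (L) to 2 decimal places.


V = (v0/k) * ln(1/(1-X))
V = (88/0.6) * ln(1/(1-0.62))
V = 146.666667 * ln(2.631579)
V = 146.666667 * 0.967584
V = 141.91 L


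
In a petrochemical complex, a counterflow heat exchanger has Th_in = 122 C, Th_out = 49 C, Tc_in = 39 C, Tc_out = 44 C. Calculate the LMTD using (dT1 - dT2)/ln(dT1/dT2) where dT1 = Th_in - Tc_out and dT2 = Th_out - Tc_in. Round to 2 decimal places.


dT1 = Th_in - Tc_out = 122 - 44 = 78
dT2 = Th_out - Tc_in = 49 - 39 = 10
LMTD = (dT1 - dT2) / ln(dT1/dT2)
LMTD = (78 - 10) / ln(78/10)
LMTD = 33.10 K


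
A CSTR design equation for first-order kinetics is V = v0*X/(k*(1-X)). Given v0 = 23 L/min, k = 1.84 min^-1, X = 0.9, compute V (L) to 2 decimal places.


V = v0 * X / (k * (1 - X))
V = 23 * 0.9 / (1.84 * (1 - 0.9))
V = 20.7 / (1.84 * 0.1)
V = 20.7 / 0.184
V = 112.50 L


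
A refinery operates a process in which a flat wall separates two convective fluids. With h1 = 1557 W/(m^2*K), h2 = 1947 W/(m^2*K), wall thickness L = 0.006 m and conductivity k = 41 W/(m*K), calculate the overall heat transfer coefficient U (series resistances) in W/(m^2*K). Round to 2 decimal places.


1/U = 1/h1 + L/k + 1/h2
1/U = 1/1557 + 0.006/41 + 1/1947
1/U = 0.0006422608 + 0.0001463415 + 0.0005136107
1/U = 0.001302213
U = 767.92 W/(m^2*K)


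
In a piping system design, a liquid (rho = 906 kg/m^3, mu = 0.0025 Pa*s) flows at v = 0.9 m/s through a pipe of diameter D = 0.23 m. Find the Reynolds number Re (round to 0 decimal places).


Re = rho * v * D / mu
Re = 906 * 0.9 * 0.23 / 0.0025
Re = 187.542 / 0.0025
Re = 75017


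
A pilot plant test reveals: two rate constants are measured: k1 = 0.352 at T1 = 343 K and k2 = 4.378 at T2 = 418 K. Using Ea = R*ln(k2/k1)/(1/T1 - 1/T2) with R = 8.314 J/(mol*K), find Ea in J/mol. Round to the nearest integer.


Ea = R * ln(k2/k1) / (1/T1 - 1/T2)
ln(k2/k1) = ln(4.378/0.352) = 2.5207161
1/T1 - 1/T2 = 1/343 - 1/418 = 0.000523107397
Ea = 8.314 * 2.5207161 / 0.000523107397
Ea = 40063 J/mol


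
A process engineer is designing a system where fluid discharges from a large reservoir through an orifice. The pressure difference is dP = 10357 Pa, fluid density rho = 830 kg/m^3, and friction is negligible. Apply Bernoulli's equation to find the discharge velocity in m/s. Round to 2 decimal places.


v = sqrt(2*dP/rho)
v = sqrt(2*10357/830)
v = sqrt(24.956627)
v = 5.00 m/s


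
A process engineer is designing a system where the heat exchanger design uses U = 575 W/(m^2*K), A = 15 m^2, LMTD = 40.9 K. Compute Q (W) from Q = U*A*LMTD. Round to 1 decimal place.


Q = U * A * LMTD
Q = 575 * 15 * 40.9
Q = 352762.5 W


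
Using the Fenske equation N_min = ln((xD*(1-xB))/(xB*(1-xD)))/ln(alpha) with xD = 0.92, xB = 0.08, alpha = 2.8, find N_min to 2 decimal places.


N_min = ln((xD*(1-xB))/(xB*(1-xD))) / ln(alpha)
Numerator inside ln: 0.8464 / 0.0064 = 132.25
ln(132.25) = 4.884694
ln(alpha) = ln(2.8) = 1.029619
N_min = 4.884694 / 1.029619 = 4.74


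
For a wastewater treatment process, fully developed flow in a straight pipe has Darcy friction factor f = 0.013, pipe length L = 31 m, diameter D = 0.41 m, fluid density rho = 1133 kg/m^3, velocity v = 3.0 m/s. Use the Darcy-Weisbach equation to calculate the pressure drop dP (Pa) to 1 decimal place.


dP = f * (L/D) * (rho*v^2/2)
dP = 0.013 * (31/0.41) * (1133*3.0^2/2)
L/D = 75.6097561
rho*v^2/2 = 1133*9.0/2 = 5098.5
dP = 0.013 * 75.6097561 * 5098.5
dP = 5011.5 Pa


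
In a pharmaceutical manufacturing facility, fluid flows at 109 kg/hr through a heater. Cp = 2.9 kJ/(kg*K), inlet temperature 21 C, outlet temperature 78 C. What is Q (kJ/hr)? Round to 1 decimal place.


Q = m_dot * Cp * (T2 - T1)
Q = 109 * 2.9 * (78 - 21)
Q = 109 * 2.9 * 57
Q = 18017.7 kJ/hr


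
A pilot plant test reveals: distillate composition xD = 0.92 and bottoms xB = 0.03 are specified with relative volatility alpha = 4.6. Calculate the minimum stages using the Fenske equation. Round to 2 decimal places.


N_min = ln((xD*(1-xB))/(xB*(1-xD))) / ln(alpha)
Numerator inside ln: 0.8924 / 0.0024 = 371.833333
ln(371.833333) = 5.918446
ln(alpha) = ln(4.6) = 1.526056
N_min = 5.918446 / 1.526056 = 3.88


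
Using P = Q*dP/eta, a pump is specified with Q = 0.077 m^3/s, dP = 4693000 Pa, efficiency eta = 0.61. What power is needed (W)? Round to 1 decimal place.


P = Q * dP / eta
P = 0.077 * 4693000 / 0.61
P = 361361.0 / 0.61
P = 592395.1 W


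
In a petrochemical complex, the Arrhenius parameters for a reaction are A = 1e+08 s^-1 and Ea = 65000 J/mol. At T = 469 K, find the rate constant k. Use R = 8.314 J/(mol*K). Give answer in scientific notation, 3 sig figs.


k = A * exp(-Ea/(R*T))
k = 1e+08 * exp(-65000 / (8.314 * 469))
k = 1e+08 * exp(-16.669804)
k = 5.76e+00


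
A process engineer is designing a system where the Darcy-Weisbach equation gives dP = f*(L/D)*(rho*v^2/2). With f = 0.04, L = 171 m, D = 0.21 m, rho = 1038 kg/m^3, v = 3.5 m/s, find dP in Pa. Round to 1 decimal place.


dP = f * (L/D) * (rho*v^2/2)
dP = 0.04 * (171/0.21) * (1038*3.5^2/2)
L/D = 814.28571429
rho*v^2/2 = 1038*12.25/2 = 6357.75
dP = 0.04 * 814.28571429 * 6357.75
dP = 207081.0 Pa


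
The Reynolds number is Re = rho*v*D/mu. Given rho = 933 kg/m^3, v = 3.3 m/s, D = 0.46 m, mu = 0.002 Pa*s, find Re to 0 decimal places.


Re = rho * v * D / mu
Re = 933 * 3.3 * 0.46 / 0.002
Re = 1416.294 / 0.002
Re = 708147


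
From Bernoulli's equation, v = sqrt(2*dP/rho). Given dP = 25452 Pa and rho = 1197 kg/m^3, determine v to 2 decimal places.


v = sqrt(2*dP/rho)
v = sqrt(2*25452/1197)
v = sqrt(42.526316)
v = 6.52 m/s


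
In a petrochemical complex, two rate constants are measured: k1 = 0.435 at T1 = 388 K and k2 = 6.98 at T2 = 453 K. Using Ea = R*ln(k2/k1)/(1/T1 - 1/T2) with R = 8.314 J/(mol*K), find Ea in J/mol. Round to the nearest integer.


Ea = R * ln(k2/k1) / (1/T1 - 1/T2)
ln(k2/k1) = ln(6.98/0.435) = 2.7754582
1/T1 - 1/T2 = 1/388 - 1/453 = 0.000369814069
Ea = 8.314 * 2.7754582 / 0.000369814069
Ea = 62397 J/mol


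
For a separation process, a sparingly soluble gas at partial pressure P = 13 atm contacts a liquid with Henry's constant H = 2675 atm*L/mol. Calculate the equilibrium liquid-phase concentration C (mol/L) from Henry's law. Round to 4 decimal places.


C = P / H
C = 13 / 2675
C = 0.0049 mol/L


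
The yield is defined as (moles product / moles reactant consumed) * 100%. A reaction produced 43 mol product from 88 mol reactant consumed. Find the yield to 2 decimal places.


Yield = (moles product / moles consumed) * 100%
Yield = (43 / 88) * 100
Yield = 0.4886 * 100
Yield = 48.86%


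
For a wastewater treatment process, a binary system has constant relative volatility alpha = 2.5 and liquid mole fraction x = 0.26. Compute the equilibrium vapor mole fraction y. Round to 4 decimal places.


y = alpha*x / (1 + (alpha-1)*x)
y = 2.5*0.26 / (1 + (2.5-1)*0.26)
y = 0.65 / (1 + 0.39)
y = 0.65 / 1.39
y = 0.4676


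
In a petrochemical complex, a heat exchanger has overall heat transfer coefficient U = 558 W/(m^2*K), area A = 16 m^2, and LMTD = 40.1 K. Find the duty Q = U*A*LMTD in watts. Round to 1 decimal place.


Q = U * A * LMTD
Q = 558 * 16 * 40.1
Q = 358012.8 W


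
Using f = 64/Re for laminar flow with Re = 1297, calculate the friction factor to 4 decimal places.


f = 64 / Re
f = 64 / 1297
f = 0.0493


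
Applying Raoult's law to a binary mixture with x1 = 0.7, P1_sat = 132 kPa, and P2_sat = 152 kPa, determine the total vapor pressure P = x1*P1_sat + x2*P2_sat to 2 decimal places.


P = x1*P1_sat + x2*P2_sat
x2 = 1 - x1 = 1 - 0.7 = 0.3
P = 0.7*132 + 0.3*152
P = 92.4 + 45.6
P = 138.00 kPa


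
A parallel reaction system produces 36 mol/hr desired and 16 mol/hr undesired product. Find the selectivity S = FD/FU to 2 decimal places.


S = desired product rate / undesired product rate
S = 36 / 16
S = 2.25


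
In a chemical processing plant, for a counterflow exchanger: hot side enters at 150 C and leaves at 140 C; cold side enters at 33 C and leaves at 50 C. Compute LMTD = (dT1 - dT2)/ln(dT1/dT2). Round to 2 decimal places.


dT1 = Th_in - Tc_out = 150 - 50 = 100
dT2 = Th_out - Tc_in = 140 - 33 = 107
LMTD = (dT1 - dT2) / ln(dT1/dT2)
LMTD = (100 - 107) / ln(100/107)
LMTD = 103.46 K


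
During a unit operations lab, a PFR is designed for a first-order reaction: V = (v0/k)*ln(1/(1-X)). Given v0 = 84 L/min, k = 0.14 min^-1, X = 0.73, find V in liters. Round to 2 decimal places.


V = (v0/k) * ln(1/(1-X))
V = (84/0.14) * ln(1/(1-0.73))
V = 600.0 * ln(3.703704)
V = 600.0 * 1.309333
V = 785.60 L


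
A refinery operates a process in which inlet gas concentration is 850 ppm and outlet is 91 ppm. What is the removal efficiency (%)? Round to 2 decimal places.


Efficiency = (G_in - G_out) / G_in * 100%
Efficiency = (850 - 91) / 850 * 100
Efficiency = 759 / 850 * 100
Efficiency = 89.29%


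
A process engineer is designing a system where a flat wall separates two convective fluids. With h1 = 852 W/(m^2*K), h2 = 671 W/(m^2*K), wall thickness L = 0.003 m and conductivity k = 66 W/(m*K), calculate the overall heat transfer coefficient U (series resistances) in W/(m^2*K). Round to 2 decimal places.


1/U = 1/h1 + L/k + 1/h2
1/U = 1/852 + 0.003/66 + 1/671
1/U = 0.0011737089 + 4.54545e-05 + 0.001490313
1/U = 0.0027094764
U = 369.07 W/(m^2*K)


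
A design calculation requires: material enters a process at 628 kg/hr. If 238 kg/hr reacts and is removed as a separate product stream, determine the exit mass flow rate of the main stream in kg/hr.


Steady-state mass balance on the main outlet: F_out = F_in - F_removed
F_out = 628 - 238
F_out = 390 kg/hr


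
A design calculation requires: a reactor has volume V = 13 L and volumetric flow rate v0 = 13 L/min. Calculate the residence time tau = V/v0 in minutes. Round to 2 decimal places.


tau = V / v0
tau = 13 / 13
tau = 1.00 min


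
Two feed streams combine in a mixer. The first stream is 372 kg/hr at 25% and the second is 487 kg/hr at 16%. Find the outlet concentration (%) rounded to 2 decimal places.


Mass balance on solute: F1*x1 + F2*x2 = F3*x3
F3 = F1 + F2 = 372 + 487 = 859 kg/hr
x3 = (F1*x1 + F2*x2)/F3
x3 = (372*0.25 + 487*0.16) / 859
x3 = 19.90%


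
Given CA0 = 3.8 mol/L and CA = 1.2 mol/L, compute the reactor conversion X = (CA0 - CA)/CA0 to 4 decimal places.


X = (CA0 - CA) / CA0
X = (3.8 - 1.2) / 3.8
X = 2.6 / 3.8
X = 0.6842


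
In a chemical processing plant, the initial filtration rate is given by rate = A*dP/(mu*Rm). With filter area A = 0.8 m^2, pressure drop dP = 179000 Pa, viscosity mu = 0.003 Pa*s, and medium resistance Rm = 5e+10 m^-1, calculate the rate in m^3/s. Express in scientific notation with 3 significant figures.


rate = A * dP / (mu * Rm)
rate = 0.8 * 179000 / (0.003 * 5e+10)
rate = 143200.0 / 1.500e+08
rate = 9.55e-04 m^3/s


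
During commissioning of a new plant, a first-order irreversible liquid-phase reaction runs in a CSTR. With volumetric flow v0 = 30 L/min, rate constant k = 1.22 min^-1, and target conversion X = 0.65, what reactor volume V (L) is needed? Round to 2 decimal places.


V = v0 * X / (k * (1 - X))
V = 30 * 0.65 / (1.22 * (1 - 0.65))
V = 19.5 / (1.22 * 0.35)
V = 19.5 / 0.427
V = 45.67 L


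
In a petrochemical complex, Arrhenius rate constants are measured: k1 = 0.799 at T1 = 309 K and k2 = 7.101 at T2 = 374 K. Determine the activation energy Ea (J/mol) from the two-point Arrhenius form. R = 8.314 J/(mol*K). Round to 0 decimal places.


Ea = R * ln(k2/k1) / (1/T1 - 1/T2)
ln(k2/k1) = ln(7.101/0.799) = 2.18463
1/T1 - 1/T2 = 1/309 - 1/374 = 0.000562449163
Ea = 8.314 * 2.18463 / 0.000562449163
Ea = 32293 J/mol


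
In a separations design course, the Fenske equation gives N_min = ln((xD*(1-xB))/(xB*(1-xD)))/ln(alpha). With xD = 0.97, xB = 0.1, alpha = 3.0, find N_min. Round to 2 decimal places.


N_min = ln((xD*(1-xB))/(xB*(1-xD))) / ln(alpha)
Numerator inside ln: 0.873 / 0.003 = 291.0
ln(291.0) = 5.673323
ln(alpha) = ln(3.0) = 1.098612
N_min = 5.673323 / 1.098612 = 5.16


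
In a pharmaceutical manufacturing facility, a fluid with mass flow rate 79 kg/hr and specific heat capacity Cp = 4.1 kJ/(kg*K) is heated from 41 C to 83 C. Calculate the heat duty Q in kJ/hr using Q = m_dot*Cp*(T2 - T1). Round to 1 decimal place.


Q = m_dot * Cp * (T2 - T1)
Q = 79 * 4.1 * (83 - 41)
Q = 79 * 4.1 * 42
Q = 13603.8 kJ/hr


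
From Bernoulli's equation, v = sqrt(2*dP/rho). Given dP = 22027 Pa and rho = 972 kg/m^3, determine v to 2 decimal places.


v = sqrt(2*dP/rho)
v = sqrt(2*22027/972)
v = sqrt(45.323045)
v = 6.73 m/s


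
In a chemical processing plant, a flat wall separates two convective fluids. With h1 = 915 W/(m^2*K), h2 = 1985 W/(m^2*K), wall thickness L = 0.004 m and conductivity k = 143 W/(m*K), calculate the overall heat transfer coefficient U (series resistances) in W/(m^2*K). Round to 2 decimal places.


1/U = 1/h1 + L/k + 1/h2
1/U = 1/915 + 0.004/143 + 1/1985
1/U = 0.0010928962 + 2.7972e-05 + 0.0005037783
1/U = 0.0016246465
U = 615.52 W/(m^2*K)
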